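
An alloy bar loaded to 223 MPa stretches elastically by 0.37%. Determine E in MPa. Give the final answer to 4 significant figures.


E = sigma / epsilon
epsilon = 0.37% = 3.7e-03
E = 223 / 3.7e-03
E = 60270 MPa


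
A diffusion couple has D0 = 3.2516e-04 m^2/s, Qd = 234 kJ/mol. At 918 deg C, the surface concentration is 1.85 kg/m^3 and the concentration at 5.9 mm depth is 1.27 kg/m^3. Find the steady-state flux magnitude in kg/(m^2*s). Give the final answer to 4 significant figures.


Step 1: D = D0 * exp(-Qd/(R*T))
T = 918 + 273.15 = 1191.15 K
D = 3.2516e-04 * exp(-234e3 / (8.314 * 1191.15)) = 1.77948e-14 m^2/s
Step 2: J = D * (C1 - C2) / dx
J = 1.77948e-14 * (1.85 - 1.27) / 5.9e-03
J = 1.749e-12 kg/(m^2*s)


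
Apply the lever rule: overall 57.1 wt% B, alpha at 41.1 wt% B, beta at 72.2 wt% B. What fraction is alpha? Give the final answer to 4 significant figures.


f_alpha = (C_beta - C0) / (C_beta - C_alpha)
f_alpha = (72.2 - 57.1) / (72.2 - 41.1)
f_alpha = 0.4855


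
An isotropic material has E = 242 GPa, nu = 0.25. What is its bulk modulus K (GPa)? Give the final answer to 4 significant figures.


K = E / (3*(1-2*nu))
K = 242 / (3*(1-2*0.25))
K = 161.3 GPa


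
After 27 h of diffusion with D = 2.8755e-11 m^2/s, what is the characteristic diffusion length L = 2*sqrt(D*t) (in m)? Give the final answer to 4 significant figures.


t = 27 hr = 97200 s
Diffusion length = 2*sqrt(D*t)
= 2*sqrt(2.8755e-11 * 97200)
= 3.344e-03 m


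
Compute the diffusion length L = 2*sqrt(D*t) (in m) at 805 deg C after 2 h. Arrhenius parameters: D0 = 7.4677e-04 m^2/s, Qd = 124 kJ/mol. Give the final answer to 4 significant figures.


Step 1: D = D0 * exp(-Qd/(R*T))
T = 1078.15 K
D = 7.4677e-04 * exp(-124e3 / (8.314 * 1078.15)) = 7.33447e-10 m^2/s
Step 2: L = 2*sqrt(D*t)
t = 2 h = 7200 s
L = 2*sqrt(7.33447e-10 * 7200) = 4.596e-03 m


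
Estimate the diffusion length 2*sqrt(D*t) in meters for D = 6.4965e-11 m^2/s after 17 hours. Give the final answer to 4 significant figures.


t = 17 hr = 61200 s
Diffusion length = 2*sqrt(D*t)
= 2*sqrt(6.4965e-11 * 61200)
= 3.988e-03 m


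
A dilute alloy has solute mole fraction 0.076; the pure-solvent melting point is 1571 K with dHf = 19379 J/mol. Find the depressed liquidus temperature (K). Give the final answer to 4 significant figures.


dT = R*Tm^2*x / dHf
dT = 8.314 * 1571^2 * 0.076 / 19379
dT = 80.472 K
T_new = 1571 - 80.472 = 1491 K


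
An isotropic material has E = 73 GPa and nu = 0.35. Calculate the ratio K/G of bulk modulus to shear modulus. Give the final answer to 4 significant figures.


G = E / (2*(1+nu))
G = 73 / (2*(1+0.35)) = 27.037 GPa
K = E / (3*(1-2*nu))
K = 73 / (3*(1-2*0.35)) = 81.1111 GPa
K/G = 81.1111 / 27.037 = 3


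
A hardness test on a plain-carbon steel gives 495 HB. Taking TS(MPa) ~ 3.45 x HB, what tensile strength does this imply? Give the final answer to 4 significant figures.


TS (MPa) = 3.45 * HB
TS = 3.45 * 495
TS = 1708 MPa


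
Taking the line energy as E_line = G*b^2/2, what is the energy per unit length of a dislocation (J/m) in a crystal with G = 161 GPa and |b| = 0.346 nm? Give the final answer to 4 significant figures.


E = G*b^2/2
b = 0.346 nm = 3.46e-10 m
G = 161 GPa = 1.61e+11 Pa
E = 0.5 * 1.61e+11 * (3.46e-10)^2
E = 9.637e-09 J/m


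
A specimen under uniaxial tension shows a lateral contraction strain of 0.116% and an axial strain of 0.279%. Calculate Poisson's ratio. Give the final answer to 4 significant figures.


nu = -epsilon_lat / epsilon_axial
Lateral strain is contraction (negative), so using magnitudes:
nu = 0.116 / 0.279
nu = 0.4158


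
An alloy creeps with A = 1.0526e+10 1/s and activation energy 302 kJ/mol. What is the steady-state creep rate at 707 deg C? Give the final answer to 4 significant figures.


rate = A * exp(-Q / (R*T))
T = 707 + 273.15 = 980.15 K
rate = 1.0526e+10 * exp(-302e3 / (8.314 * 980.15))
rate = 8.46e-07 1/s


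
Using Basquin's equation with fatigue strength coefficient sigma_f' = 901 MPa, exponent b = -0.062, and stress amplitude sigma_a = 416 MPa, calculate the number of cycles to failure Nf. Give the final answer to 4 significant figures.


sigma_a = sigma_f' * (2*Nf)^b
2*Nf = (sigma_a / sigma_f')^(1/b)
2*Nf = (416 / 901)^(1/-0.062)
2*Nf = 259066
Nf = 129500 cycles


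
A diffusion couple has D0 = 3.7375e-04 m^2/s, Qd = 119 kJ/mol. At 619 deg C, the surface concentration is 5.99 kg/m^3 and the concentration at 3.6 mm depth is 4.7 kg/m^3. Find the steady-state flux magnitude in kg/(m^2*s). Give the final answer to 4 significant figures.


Step 1: D = D0 * exp(-Qd/(R*T))
T = 619 + 273.15 = 892.15 K
D = 3.7375e-04 * exp(-119e3 / (8.314 * 892.15)) = 4.02697e-11 m^2/s
Step 2: J = D * (C1 - C2) / dx
J = 4.02697e-11 * (5.99 - 4.7) / 3.6e-03
J = 1.443e-08 kg/(m^2*s)


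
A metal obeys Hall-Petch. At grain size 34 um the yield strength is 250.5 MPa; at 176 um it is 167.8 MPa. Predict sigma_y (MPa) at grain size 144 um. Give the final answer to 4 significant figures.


sigma_y = sigma0 + k / sqrt(d)
1/sqrt(d1) = 1/sqrt(3.4e-05) = 171.499;  1/sqrt(d2) = 75.3778
k = (sigma1 - sigma2) / (1/sqrt(d1) - 1/sqrt(d2)) = (250.5 - 167.8) / (171.499 - 75.3778) = 0.860376 MPa*m^0.5
sigma0 = sigma1 - k/sqrt(d1) = 250.5 - 0.860376*171.499 = 102.947 MPa
sigma_y(d3) = 102.947 + 0.860376 / sqrt(1.44e-04) = 174.6 MPa


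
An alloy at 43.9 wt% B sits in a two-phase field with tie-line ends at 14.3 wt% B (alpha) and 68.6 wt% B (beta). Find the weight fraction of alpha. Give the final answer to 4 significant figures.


f_alpha = (C_beta - C0) / (C_beta - C_alpha)
f_alpha = (68.6 - 43.9) / (68.6 - 14.3)
f_alpha = 0.4549


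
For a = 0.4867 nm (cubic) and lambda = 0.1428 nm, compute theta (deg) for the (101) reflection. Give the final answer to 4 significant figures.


d = a / sqrt(h^2+k^2+l^2)
d = 0.4867 / sqrt(2) = 0.344149 nm
lambda = 2*d*sin(theta)  =>  sin(theta) = lambda / (2*d)
sin(theta) = 0.1428 / (2 * 0.344149) = 0.207468
theta = 11.97 deg


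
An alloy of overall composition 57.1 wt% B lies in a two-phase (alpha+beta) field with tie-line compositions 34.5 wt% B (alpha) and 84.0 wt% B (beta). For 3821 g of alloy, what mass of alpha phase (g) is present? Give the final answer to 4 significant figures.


f_alpha = (C_beta - C0) / (C_beta - C_alpha)
f_alpha = (84.0 - 57.1) / (84.0 - 34.5) = 0.543434
m_alpha = f_alpha * m_total = 0.543434 * 3821 = 2076 g


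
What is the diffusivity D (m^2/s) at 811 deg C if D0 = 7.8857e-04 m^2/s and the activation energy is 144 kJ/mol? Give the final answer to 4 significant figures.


D = D0 * exp(-Qd / (R*T))
T = 1084.15 K
D = 7.8857e-04 * exp(-144e3 / (8.314 * 1084.15))
D = 9.091e-11 m^2/s


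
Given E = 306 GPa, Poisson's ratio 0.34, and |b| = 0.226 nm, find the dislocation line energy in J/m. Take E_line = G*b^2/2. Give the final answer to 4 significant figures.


Step 1: G = E / (2*(1+nu))
G = 306 / (2*(1+0.34)) = 114.179 GPa = 1.14179e+11 Pa
Step 2: E_line = G*b^2/2
b = 0.226 nm = 2.26e-10 m
E_line = 0.5 * 1.14179e+11 * (2.26e-10)^2 = 2.916e-09 J/m


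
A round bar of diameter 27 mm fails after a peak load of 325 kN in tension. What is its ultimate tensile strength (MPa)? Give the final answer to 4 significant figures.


A0 = pi*(d/2)^2 = pi*(27/2)^2 = 572.555 mm^2
UTS = F_max / A0 = 325*1000 / 572.555
UTS = 567.6 MPa


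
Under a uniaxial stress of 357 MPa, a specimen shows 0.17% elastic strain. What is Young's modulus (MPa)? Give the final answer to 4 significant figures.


E = sigma / epsilon
epsilon = 0.17% = 1.7e-03
E = 357 / 1.7e-03
E = 210000 MPa


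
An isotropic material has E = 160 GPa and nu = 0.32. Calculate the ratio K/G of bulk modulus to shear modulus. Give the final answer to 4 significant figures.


G = E / (2*(1+nu))
G = 160 / (2*(1+0.32)) = 60.6061 GPa
K = E / (3*(1-2*nu))
K = 160 / (3*(1-2*0.32)) = 148.148 GPa
K/G = 148.148 / 60.6061 = 2.444


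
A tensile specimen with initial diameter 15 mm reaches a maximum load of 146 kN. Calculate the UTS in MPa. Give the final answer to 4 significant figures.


A0 = pi*(d/2)^2 = pi*(15/2)^2 = 176.715 mm^2
UTS = F_max / A0 = 146*1000 / 176.715
UTS = 826.2 MPa


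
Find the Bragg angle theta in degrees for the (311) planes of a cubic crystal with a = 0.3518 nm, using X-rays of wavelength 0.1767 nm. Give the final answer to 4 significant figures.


d = a / sqrt(h^2+k^2+l^2)
d = 0.3518 / sqrt(11) = 0.106072 nm
lambda = 2*d*sin(theta)  =>  sin(theta) = lambda / (2*d)
sin(theta) = 0.1767 / (2 * 0.106072) = 0.832927
theta = 56.4 deg


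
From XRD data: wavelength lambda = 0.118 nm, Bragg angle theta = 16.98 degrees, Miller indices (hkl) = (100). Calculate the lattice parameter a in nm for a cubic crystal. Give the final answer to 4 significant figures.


d = lambda / (2*sin(theta))
d = 0.118 / (2*sin(16.98 deg))
d = 0.202029 nm
a = d * sqrt(h^2+k^2+l^2) = 0.202029 * sqrt(1)
a = 0.202 nm


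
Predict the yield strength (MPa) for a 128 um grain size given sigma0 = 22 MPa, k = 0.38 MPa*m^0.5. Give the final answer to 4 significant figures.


sigma_y = sigma0 + k / sqrt(d)
d = 128 um = 1.28e-04 m
sigma_y = 22 + 0.38 / sqrt(1.28e-04)
sigma_y = 55.59 MPa


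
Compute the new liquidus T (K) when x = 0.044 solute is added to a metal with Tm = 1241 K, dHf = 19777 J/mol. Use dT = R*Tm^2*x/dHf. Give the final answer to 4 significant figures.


dT = R*Tm^2*x / dHf
dT = 8.314 * 1241^2 * 0.044 / 19777
dT = 28.4869 K
T_new = 1241 - 28.4869 = 1213 K


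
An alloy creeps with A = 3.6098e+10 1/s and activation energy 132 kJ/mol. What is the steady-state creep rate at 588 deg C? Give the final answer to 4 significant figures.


rate = A * exp(-Q / (R*T))
T = 588 + 273.15 = 861.15 K
rate = 3.6098e+10 * exp(-132e3 / (8.314 * 861.15))
rate = 355.2 1/s


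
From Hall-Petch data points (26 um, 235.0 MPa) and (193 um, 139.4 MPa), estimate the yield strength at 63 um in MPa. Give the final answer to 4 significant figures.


sigma_y = sigma0 + k / sqrt(d)
1/sqrt(d1) = 1/sqrt(2.6e-05) = 196.116;  1/sqrt(d2) = 71.9816
k = (sigma1 - sigma2) / (1/sqrt(d1) - 1/sqrt(d2)) = (235.0 - 139.4) / (196.116 - 71.9816) = 0.770132 MPa*m^0.5
sigma0 = sigma1 - k/sqrt(d1) = 235.0 - 0.770132*196.116 = 83.9647 MPa
sigma_y(d3) = 83.9647 + 0.770132 / sqrt(6.3e-05) = 181 MPa


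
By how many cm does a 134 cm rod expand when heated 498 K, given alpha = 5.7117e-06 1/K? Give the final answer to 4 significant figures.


dL = L0 * alpha * dT
dL = 134 * 5.7117e-06 * 498
dL = 0.3812 cm


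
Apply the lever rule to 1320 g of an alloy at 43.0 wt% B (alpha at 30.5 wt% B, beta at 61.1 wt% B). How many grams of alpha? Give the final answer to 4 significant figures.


f_alpha = (C_beta - C0) / (C_beta - C_alpha)
f_alpha = (61.1 - 43.0) / (61.1 - 30.5) = 0.591503
m_alpha = f_alpha * m_total = 0.591503 * 1320 = 780.8 g


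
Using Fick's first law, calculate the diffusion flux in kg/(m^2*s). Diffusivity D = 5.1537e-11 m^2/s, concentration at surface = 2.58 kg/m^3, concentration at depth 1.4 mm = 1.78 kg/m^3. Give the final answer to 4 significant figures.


J = -D * (dC/dx) = D * (C1 - C2) / dx
J = 5.1537e-11 * (2.58 - 1.78) / 1.4e-03
J = 2.945e-08 kg/(m^2*s)


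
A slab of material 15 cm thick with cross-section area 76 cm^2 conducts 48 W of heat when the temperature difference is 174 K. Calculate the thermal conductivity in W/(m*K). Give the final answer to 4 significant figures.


k = Q*L / (A*dT)
L = 0.15 m, A = 7.6e-03 m^2
k = 48 * 0.15 / (7.6e-03 * 174)
k = 5.445 W/(m*K)


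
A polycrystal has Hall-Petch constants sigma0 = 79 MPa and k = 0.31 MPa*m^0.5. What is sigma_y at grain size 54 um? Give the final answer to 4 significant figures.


sigma_y = sigma0 + k / sqrt(d)
d = 54 um = 5.4e-05 m
sigma_y = 79 + 0.31 / sqrt(5.4e-05)
sigma_y = 121.2 MPa


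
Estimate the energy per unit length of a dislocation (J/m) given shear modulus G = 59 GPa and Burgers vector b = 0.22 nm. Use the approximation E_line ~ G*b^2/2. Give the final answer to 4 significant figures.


E = G*b^2/2
b = 0.22 nm = 2.2e-10 m
G = 59 GPa = 5.9e+10 Pa
E = 0.5 * 5.9e+10 * (2.2e-10)^2
E = 1.428e-09 J/m


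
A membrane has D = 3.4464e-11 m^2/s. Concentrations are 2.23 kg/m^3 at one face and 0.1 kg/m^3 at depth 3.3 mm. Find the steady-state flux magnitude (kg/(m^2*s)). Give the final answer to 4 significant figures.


J = -D * (dC/dx) = D * (C1 - C2) / dx
J = 3.4464e-11 * (2.23 - 0.1) / 3.3e-03
J = 2.224e-08 kg/(m^2*s)


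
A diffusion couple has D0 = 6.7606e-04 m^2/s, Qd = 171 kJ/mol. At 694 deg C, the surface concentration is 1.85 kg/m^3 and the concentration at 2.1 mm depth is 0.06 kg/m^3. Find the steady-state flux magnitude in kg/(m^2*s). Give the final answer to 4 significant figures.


Step 1: D = D0 * exp(-Qd/(R*T))
T = 694 + 273.15 = 967.15 K
D = 6.7606e-04 * exp(-171e3 / (8.314 * 967.15)) = 3.92773e-13 m^2/s
Step 2: J = D * (C1 - C2) / dx
J = 3.92773e-13 * (1.85 - 0.06) / 2.1e-03
J = 3.348e-10 kg/(m^2*s)


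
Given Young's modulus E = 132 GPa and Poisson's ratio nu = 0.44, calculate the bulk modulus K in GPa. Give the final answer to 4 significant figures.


K = E / (3*(1-2*nu))
K = 132 / (3*(1-2*0.44))
K = 366.7 GPa


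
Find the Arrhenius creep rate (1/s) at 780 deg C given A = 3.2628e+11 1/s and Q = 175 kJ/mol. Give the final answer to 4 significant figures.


rate = A * exp(-Q / (R*T))
T = 780 + 273.15 = 1053.15 K
rate = 3.2628e+11 * exp(-175e3 / (8.314 * 1053.15))
rate = 681.6 1/s


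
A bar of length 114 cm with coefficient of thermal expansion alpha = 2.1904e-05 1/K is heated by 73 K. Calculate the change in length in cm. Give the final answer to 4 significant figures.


dL = L0 * alpha * dT
dL = 114 * 2.1904e-05 * 73
dL = 0.1823 cm


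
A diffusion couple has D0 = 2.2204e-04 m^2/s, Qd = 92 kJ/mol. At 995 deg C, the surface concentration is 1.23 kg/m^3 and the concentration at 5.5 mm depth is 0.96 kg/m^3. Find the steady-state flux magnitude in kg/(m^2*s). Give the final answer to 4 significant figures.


Step 1: D = D0 * exp(-Qd/(R*T))
T = 995 + 273.15 = 1268.15 K
D = 2.2204e-04 * exp(-92e3 / (8.314 * 1268.15)) = 3.60452e-08 m^2/s
Step 2: J = D * (C1 - C2) / dx
J = 3.60452e-08 * (1.23 - 0.96) / 5.5e-03
J = 1.769e-06 kg/(m^2*s)


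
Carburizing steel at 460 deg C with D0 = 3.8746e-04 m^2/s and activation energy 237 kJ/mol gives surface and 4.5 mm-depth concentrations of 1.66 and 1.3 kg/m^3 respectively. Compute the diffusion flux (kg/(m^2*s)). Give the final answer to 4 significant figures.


Step 1: D = D0 * exp(-Qd/(R*T))
T = 460 + 273.15 = 733.15 K
D = 3.8746e-04 * exp(-237e3 / (8.314 * 733.15)) = 5.03628e-21 m^2/s
Step 2: J = D * (C1 - C2) / dx
J = 5.03628e-21 * (1.66 - 1.3) / 4.5e-03
J = 4.029e-19 kg/(m^2*s)


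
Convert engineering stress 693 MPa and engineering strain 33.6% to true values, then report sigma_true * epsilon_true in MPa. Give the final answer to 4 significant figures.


sigma_true = sigma_eng * (1 + epsilon_eng)
sigma_true = 693 * (1 + 0.336) = 925.848 MPa
epsilon_true = ln(1 + epsilon_eng)
epsilon_true = ln(1 + 0.336) = 0.28968
sigma_true * epsilon_true = 925.848 * 0.28968 = 268.2 MPa


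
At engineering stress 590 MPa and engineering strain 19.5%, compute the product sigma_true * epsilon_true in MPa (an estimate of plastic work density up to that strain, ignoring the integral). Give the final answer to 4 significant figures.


sigma_true = sigma_eng * (1 + epsilon_eng)
sigma_true = 590 * (1 + 0.195) = 705.05 MPa
epsilon_true = ln(1 + epsilon_eng)
epsilon_true = ln(1 + 0.195) = 0.178146
sigma_true * epsilon_true = 705.05 * 0.178146 = 125.6 MPa


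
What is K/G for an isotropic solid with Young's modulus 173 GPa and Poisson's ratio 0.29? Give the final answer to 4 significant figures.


G = E / (2*(1+nu))
G = 173 / (2*(1+0.29)) = 67.0543 GPa
K = E / (3*(1-2*nu))
K = 173 / (3*(1-2*0.29)) = 137.302 GPa
K/G = 137.302 / 67.0543 = 2.048


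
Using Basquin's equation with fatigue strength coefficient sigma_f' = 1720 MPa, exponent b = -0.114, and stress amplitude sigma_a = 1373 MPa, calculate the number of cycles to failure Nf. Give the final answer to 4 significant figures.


sigma_a = sigma_f' * (2*Nf)^b
2*Nf = (sigma_a / sigma_f')^(1/b)
2*Nf = (1373 / 1720)^(1/-0.114)
2*Nf = 7.21776
Nf = 3.609 cycles


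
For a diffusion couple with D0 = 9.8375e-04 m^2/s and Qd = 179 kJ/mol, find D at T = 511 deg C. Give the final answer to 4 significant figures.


D = D0 * exp(-Qd / (R*T))
T = 784.15 K
D = 9.8375e-04 * exp(-179e3 / (8.314 * 784.15))
D = 1.171e-15 m^2/s


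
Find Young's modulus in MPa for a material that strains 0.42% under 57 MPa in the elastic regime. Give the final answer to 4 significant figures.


E = sigma / epsilon
epsilon = 0.42% = 4.2e-03
E = 57 / 4.2e-03
E = 13570 MPa


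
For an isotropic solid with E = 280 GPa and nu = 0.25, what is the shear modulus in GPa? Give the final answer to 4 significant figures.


G = E / (2*(1+nu))
G = 280 / (2*(1+0.25))
G = 112 GPa


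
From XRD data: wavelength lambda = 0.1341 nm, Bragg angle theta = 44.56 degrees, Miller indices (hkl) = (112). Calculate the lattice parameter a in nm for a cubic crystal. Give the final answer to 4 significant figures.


d = lambda / (2*sin(theta))
d = 0.1341 / (2*sin(44.56 deg))
d = 0.0955597 nm
a = d * sqrt(h^2+k^2+l^2) = 0.0955597 * sqrt(6)
a = 0.2341 nm


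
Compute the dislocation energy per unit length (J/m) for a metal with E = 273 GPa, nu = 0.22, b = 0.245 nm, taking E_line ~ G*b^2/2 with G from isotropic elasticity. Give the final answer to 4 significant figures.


Step 1: G = E / (2*(1+nu))
G = 273 / (2*(1+0.22)) = 111.885 GPa = 1.11885e+11 Pa
Step 2: E_line = G*b^2/2
b = 0.245 nm = 2.45e-10 m
E_line = 0.5 * 1.11885e+11 * (2.45e-10)^2 = 3.358e-09 J/m


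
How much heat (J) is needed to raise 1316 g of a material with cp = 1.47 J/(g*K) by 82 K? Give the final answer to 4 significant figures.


Q = m * cp * dT
Q = 1316 * 1.47 * 82
Q = 158600 J


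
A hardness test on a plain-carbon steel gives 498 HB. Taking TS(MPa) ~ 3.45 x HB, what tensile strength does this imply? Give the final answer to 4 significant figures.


TS (MPa) = 3.45 * HB
TS = 3.45 * 498
TS = 1718 MPa


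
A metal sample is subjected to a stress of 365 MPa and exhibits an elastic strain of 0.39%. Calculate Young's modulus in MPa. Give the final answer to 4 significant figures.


E = sigma / epsilon
epsilon = 0.39% = 3.9e-03
E = 365 / 3.9e-03
E = 93590 MPa


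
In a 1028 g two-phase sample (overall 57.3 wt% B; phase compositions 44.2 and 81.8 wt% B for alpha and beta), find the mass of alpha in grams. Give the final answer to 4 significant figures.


f_alpha = (C_beta - C0) / (C_beta - C_alpha)
f_alpha = (81.8 - 57.3) / (81.8 - 44.2) = 0.651596
m_alpha = f_alpha * m_total = 0.651596 * 1028 = 669.8 g


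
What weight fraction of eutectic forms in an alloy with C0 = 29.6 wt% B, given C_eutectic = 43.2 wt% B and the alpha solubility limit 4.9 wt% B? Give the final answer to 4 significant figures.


f_primary = (C_e - C0) / (C_e - C_alpha_max)
f_primary = (43.2 - 29.6) / (43.2 - 4.9)
f_primary = 0.355091
f_eutectic = 1 - 0.355091 = 0.6449


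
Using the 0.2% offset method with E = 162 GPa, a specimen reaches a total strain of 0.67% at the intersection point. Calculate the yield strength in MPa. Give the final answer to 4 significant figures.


Offset strain = 0.002
Elastic strain at yield = total_strain - offset = 6.7e-03 - 0.002 = 4.7e-03
sigma_y = E * elastic_strain = 162000 * 4.7e-03
sigma_y = 761.4 MPa


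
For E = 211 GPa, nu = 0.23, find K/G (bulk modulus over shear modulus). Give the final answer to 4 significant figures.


G = E / (2*(1+nu))
G = 211 / (2*(1+0.23)) = 85.7724 GPa
K = E / (3*(1-2*nu))
K = 211 / (3*(1-2*0.23)) = 130.247 GPa
K/G = 130.247 / 85.7724 = 1.519


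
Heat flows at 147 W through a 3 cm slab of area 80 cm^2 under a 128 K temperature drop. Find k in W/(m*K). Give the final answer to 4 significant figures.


k = Q*L / (A*dT)
L = 0.03 m, A = 8e-03 m^2
k = 147 * 0.03 / (8e-03 * 128)
k = 4.307 W/(m*K)


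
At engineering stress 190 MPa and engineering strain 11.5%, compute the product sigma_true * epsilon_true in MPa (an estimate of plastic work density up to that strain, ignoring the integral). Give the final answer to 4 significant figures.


sigma_true = sigma_eng * (1 + epsilon_eng)
sigma_true = 190 * (1 + 0.115) = 211.85 MPa
epsilon_true = ln(1 + epsilon_eng)
epsilon_true = ln(1 + 0.115) = 0.108854
sigma_true * epsilon_true = 211.85 * 0.108854 = 23.06 MPa


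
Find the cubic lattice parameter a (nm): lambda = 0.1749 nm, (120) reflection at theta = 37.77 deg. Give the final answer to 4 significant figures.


d = lambda / (2*sin(theta))
d = 0.1749 / (2*sin(37.77 deg))
d = 0.142777 nm
a = d * sqrt(h^2+k^2+l^2) = 0.142777 * sqrt(5)
a = 0.3193 nm


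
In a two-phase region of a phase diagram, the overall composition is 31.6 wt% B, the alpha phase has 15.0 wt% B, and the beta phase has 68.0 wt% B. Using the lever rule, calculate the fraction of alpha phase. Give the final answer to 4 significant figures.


f_alpha = (C_beta - C0) / (C_beta - C_alpha)
f_alpha = (68.0 - 31.6) / (68.0 - 15.0)
f_alpha = 0.6868


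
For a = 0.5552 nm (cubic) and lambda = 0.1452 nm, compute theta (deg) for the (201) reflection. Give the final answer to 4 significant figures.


d = a / sqrt(h^2+k^2+l^2)
d = 0.5552 / sqrt(5) = 0.248293 nm
lambda = 2*d*sin(theta)  =>  sin(theta) = lambda / (2*d)
sin(theta) = 0.1452 / (2 * 0.248293) = 0.292396
theta = 17 deg


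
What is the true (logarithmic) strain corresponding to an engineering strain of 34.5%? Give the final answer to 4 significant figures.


epsilon_true = ln(1 + epsilon_eng)
epsilon_true = ln(1 + 0.345)
epsilon_true = 0.2964


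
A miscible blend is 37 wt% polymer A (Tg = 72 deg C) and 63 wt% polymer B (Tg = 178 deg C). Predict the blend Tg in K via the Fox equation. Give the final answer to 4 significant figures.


1/Tg = w1/Tg1 + w2/Tg2 (in Kelvin)
Tg1 = 345.15 K, Tg2 = 451.15 K
1/Tg = 0.37/345.15 + 0.63/451.15
Tg = 405.1 K


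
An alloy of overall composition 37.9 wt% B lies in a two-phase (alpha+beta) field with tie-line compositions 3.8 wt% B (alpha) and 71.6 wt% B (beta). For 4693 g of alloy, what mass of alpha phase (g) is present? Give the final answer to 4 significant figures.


f_alpha = (C_beta - C0) / (C_beta - C_alpha)
f_alpha = (71.6 - 37.9) / (71.6 - 3.8) = 0.49705
m_alpha = f_alpha * m_total = 0.49705 * 4693 = 2333 g


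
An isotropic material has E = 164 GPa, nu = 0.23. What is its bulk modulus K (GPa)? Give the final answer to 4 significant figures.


K = E / (3*(1-2*nu))
K = 164 / (3*(1-2*0.23))
K = 101.2 GPa


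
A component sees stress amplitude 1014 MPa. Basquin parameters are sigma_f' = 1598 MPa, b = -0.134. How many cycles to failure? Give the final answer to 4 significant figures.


sigma_a = sigma_f' * (2*Nf)^b
2*Nf = (sigma_a / sigma_f')^(1/b)
2*Nf = (1014 / 1598)^(1/-0.134)
2*Nf = 29.7968
Nf = 14.9 cycles


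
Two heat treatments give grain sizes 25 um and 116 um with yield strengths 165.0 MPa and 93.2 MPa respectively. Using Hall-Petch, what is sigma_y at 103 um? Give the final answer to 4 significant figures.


sigma_y = sigma0 + k / sqrt(d)
1/sqrt(d1) = 1/sqrt(2.5e-05) = 200;  1/sqrt(d2) = 92.8477
k = (sigma1 - sigma2) / (1/sqrt(d1) - 1/sqrt(d2)) = (165.0 - 93.2) / (200 - 92.8477) = 0.670074 MPa*m^0.5
sigma0 = sigma1 - k/sqrt(d1) = 165.0 - 0.670074*200 = 30.9852 MPa
sigma_y(d3) = 30.9852 + 0.670074 / sqrt(1.03e-04) = 97.01 MPa


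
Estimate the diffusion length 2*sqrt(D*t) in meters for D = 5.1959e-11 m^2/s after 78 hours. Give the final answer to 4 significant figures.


t = 78 hr = 280800 s
Diffusion length = 2*sqrt(D*t)
= 2*sqrt(5.1959e-11 * 280800)
= 7.639e-03 m


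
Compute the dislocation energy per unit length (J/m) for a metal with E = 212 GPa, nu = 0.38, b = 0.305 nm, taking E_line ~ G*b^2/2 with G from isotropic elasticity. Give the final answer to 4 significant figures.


Step 1: G = E / (2*(1+nu))
G = 212 / (2*(1+0.38)) = 76.8116 GPa = 7.68116e+10 Pa
Step 2: E_line = G*b^2/2
b = 0.305 nm = 3.05e-10 m
E_line = 0.5 * 7.68116e+10 * (3.05e-10)^2 = 3.573e-09 J/m


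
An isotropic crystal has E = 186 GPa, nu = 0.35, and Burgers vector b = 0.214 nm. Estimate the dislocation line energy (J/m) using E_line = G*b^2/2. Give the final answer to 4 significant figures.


Step 1: G = E / (2*(1+nu))
G = 186 / (2*(1+0.35)) = 68.8889 GPa = 6.88889e+10 Pa
Step 2: E_line = G*b^2/2
b = 0.214 nm = 2.14e-10 m
E_line = 0.5 * 6.88889e+10 * (2.14e-10)^2 = 1.577e-09 J/m


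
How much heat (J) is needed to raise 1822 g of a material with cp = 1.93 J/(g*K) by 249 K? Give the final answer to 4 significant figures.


Q = m * cp * dT
Q = 1822 * 1.93 * 249
Q = 875600 J


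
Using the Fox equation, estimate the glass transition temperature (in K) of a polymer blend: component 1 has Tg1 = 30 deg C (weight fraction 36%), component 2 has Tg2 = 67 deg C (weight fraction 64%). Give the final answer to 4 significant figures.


1/Tg = w1/Tg1 + w2/Tg2 (in Kelvin)
Tg1 = 303.15 K, Tg2 = 340.15 K
1/Tg = 0.36/303.15 + 0.64/340.15
Tg = 325.8 K


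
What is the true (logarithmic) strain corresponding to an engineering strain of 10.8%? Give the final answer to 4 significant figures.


epsilon_true = ln(1 + epsilon_eng)
epsilon_true = ln(1 + 0.108)
epsilon_true = 0.1026


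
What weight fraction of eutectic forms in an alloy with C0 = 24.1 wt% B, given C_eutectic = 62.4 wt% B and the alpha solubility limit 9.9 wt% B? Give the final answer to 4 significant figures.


f_primary = (C_e - C0) / (C_e - C_alpha_max)
f_primary = (62.4 - 24.1) / (62.4 - 9.9)
f_primary = 0.729524
f_eutectic = 1 - 0.729524 = 0.2705


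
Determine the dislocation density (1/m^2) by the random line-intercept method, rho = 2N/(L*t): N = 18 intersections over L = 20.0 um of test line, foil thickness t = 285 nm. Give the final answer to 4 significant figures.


rho = 2N / (L * t)
L = 20.0 um = 2e-05 m, t = 285 nm = 2.85e-07 m
rho = 2 * 18 / (2e-05 * 2.85e-07)
rho = 6.316e+12 1/m^2


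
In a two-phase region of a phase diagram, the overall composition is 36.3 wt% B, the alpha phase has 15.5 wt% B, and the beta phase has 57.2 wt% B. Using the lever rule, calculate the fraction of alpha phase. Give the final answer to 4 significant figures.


f_alpha = (C_beta - C0) / (C_beta - C_alpha)
f_alpha = (57.2 - 36.3) / (57.2 - 15.5)
f_alpha = 0.5012


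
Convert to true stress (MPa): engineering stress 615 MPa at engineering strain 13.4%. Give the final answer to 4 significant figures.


sigma_true = sigma_eng * (1 + epsilon_eng)
sigma_true = 615 * (1 + 0.134)
sigma_true = 697.4 MPa


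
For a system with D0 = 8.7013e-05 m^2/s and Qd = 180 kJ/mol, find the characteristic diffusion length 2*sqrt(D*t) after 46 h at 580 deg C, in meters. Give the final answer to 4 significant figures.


Step 1: D = D0 * exp(-Qd/(R*T))
T = 853.15 K
D = 8.7013e-05 * exp(-180e3 / (8.314 * 853.15)) = 8.29037e-16 m^2/s
Step 2: L = 2*sqrt(D*t)
t = 46 h = 165600 s
L = 2*sqrt(8.29037e-16 * 165600) = 2.343e-05 m


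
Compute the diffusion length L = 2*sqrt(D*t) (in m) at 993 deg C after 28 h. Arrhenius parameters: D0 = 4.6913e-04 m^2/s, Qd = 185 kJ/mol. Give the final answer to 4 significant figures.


Step 1: D = D0 * exp(-Qd/(R*T))
T = 1266.15 K
D = 4.6913e-04 * exp(-185e3 / (8.314 * 1266.15)) = 1.0937e-11 m^2/s
Step 2: L = 2*sqrt(D*t)
t = 28 h = 100800 s
L = 2*sqrt(1.0937e-11 * 100800) = 2.1e-03 m


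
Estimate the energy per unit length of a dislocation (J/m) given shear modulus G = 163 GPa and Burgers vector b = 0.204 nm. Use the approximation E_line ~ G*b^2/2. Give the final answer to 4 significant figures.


E = G*b^2/2
b = 0.204 nm = 2.04e-10 m
G = 163 GPa = 1.63e+11 Pa
E = 0.5 * 1.63e+11 * (2.04e-10)^2
E = 3.392e-09 J/m


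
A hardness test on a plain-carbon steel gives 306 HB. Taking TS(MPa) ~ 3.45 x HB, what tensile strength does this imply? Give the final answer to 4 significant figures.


TS (MPa) = 3.45 * HB
TS = 3.45 * 306
TS = 1056 MPa


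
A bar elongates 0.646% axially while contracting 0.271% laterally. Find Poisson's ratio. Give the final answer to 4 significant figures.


nu = -epsilon_lat / epsilon_axial
Lateral strain is contraction (negative), so using magnitudes:
nu = 0.271 / 0.646
nu = 0.4195


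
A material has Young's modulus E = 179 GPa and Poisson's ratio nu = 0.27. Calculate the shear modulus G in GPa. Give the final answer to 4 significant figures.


G = E / (2*(1+nu))
G = 179 / (2*(1+0.27))
G = 70.47 GPa


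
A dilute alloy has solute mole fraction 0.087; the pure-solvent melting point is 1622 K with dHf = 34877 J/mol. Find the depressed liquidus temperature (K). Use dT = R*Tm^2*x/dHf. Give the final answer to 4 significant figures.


dT = R*Tm^2*x / dHf
dT = 8.314 * 1622^2 * 0.087 / 34877
dT = 54.5622 K
T_new = 1622 - 54.5622 = 1567 K


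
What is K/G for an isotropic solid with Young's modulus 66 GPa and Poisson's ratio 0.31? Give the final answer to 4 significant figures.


G = E / (2*(1+nu))
G = 66 / (2*(1+0.31)) = 25.1908 GPa
K = E / (3*(1-2*nu))
K = 66 / (3*(1-2*0.31)) = 57.8947 GPa
K/G = 57.8947 / 25.1908 = 2.298


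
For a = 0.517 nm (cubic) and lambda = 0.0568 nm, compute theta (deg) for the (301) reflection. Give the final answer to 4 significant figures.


d = a / sqrt(h^2+k^2+l^2)
d = 0.517 / sqrt(10) = 0.16349 nm
lambda = 2*d*sin(theta)  =>  sin(theta) = lambda / (2*d)
sin(theta) = 0.0568 / (2 * 0.16349) = 0.173711
theta = 10 deg


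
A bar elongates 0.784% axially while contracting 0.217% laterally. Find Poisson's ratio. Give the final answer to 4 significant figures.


nu = -epsilon_lat / epsilon_axial
Lateral strain is contraction (negative), so using magnitudes:
nu = 0.217 / 0.784
nu = 0.2768


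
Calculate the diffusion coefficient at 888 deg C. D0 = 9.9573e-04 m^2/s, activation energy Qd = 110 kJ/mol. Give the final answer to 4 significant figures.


D = D0 * exp(-Qd / (R*T))
T = 1161.15 K
D = 9.9573e-04 * exp(-110e3 / (8.314 * 1161.15))
D = 1.121e-08 m^2/s


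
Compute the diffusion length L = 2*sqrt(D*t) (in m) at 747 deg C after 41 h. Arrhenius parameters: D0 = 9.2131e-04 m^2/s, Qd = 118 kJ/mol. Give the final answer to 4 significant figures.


Step 1: D = D0 * exp(-Qd/(R*T))
T = 1020.15 K
D = 9.2131e-04 * exp(-118e3 / (8.314 * 1020.15)) = 8.36075e-10 m^2/s
Step 2: L = 2*sqrt(D*t)
t = 41 h = 147600 s
L = 2*sqrt(8.36075e-10 * 147600) = 0.02222 m


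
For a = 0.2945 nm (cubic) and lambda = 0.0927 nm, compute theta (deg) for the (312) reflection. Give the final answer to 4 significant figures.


d = a / sqrt(h^2+k^2+l^2)
d = 0.2945 / sqrt(14) = 0.0787084 nm
lambda = 2*d*sin(theta)  =>  sin(theta) = lambda / (2*d)
sin(theta) = 0.0927 / (2 * 0.0787084) = 0.588882
theta = 36.08 deg


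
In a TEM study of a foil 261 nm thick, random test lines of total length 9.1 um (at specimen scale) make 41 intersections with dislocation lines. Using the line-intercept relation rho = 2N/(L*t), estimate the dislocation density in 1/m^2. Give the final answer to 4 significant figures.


rho = 2N / (L * t)
L = 9.1 um = 9.1e-06 m, t = 261 nm = 2.61e-07 m
rho = 2 * 41 / (9.1e-06 * 2.61e-07)
rho = 3.452e+13 1/m^2


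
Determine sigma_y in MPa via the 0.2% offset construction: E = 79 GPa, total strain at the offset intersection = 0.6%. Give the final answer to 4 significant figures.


Offset strain = 0.002
Elastic strain at yield = total_strain - offset = 6e-03 - 0.002 = 4e-03
sigma_y = E * elastic_strain = 79000 * 4e-03
sigma_y = 316 MPa


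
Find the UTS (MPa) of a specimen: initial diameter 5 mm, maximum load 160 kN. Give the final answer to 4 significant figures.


A0 = pi*(d/2)^2 = pi*(5/2)^2 = 19.635 mm^2
UTS = F_max / A0 = 160*1000 / 19.635
UTS = 8149 MPa


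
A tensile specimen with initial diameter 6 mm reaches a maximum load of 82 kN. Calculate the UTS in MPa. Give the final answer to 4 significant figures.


A0 = pi*(d/2)^2 = pi*(6/2)^2 = 28.2743 mm^2
UTS = F_max / A0 = 82*1000 / 28.2743
UTS = 2900 MPa


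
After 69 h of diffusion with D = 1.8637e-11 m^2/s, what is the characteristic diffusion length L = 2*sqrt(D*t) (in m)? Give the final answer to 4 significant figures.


t = 69 hr = 248400 s
Diffusion length = 2*sqrt(D*t)
= 2*sqrt(1.8637e-11 * 248400)
= 4.303e-03 m


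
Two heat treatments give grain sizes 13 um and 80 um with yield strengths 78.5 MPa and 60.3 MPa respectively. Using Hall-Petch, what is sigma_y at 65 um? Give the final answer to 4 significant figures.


sigma_y = sigma0 + k / sqrt(d)
1/sqrt(d1) = 1/sqrt(1.3e-05) = 277.35;  1/sqrt(d2) = 111.803
k = (sigma1 - sigma2) / (1/sqrt(d1) - 1/sqrt(d2)) = (78.5 - 60.3) / (277.35 - 111.803) = 0.109939 MPa*m^0.5
sigma0 = sigma1 - k/sqrt(d1) = 78.5 - 0.109939*277.35 = 48.0085 MPa
sigma_y(d3) = 48.0085 + 0.109939 / sqrt(6.5e-05) = 61.64 MPa


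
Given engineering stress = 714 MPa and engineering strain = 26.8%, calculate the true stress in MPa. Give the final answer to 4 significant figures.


sigma_true = sigma_eng * (1 + epsilon_eng)
sigma_true = 714 * (1 + 0.268)
sigma_true = 905.4 MPa


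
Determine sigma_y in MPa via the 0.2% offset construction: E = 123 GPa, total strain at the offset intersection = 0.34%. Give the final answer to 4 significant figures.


Offset strain = 0.002
Elastic strain at yield = total_strain - offset = 3.4e-03 - 0.002 = 1.4e-03
sigma_y = E * elastic_strain = 123000 * 1.4e-03
sigma_y = 172.2 MPa


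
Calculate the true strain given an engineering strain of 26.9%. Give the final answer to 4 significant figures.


epsilon_true = ln(1 + epsilon_eng)
epsilon_true = ln(1 + 0.269)
epsilon_true = 0.2382


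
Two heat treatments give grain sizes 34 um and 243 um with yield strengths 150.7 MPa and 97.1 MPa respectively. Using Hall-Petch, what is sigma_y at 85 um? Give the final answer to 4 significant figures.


sigma_y = sigma0 + k / sqrt(d)
1/sqrt(d1) = 1/sqrt(3.4e-05) = 171.499;  1/sqrt(d2) = 64.15
k = (sigma1 - sigma2) / (1/sqrt(d1) - 1/sqrt(d2)) = (150.7 - 97.1) / (171.499 - 64.15) = 0.499308 MPa*m^0.5
sigma0 = sigma1 - k/sqrt(d1) = 150.7 - 0.499308*171.499 = 65.0694 MPa
sigma_y(d3) = 65.0694 + 0.499308 / sqrt(8.5e-05) = 119.2 MPa


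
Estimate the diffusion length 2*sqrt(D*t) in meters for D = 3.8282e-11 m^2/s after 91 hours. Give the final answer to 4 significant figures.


t = 91 hr = 327600 s
Diffusion length = 2*sqrt(D*t)
= 2*sqrt(3.8282e-11 * 327600)
= 7.083e-03 m


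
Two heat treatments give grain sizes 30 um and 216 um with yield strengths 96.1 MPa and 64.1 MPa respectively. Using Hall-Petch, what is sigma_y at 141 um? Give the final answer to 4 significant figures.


sigma_y = sigma0 + k / sqrt(d)
1/sqrt(d1) = 1/sqrt(3e-05) = 182.574;  1/sqrt(d2) = 68.0414
k = (sigma1 - sigma2) / (1/sqrt(d1) - 1/sqrt(d2)) = (96.1 - 64.1) / (182.574 - 68.0414) = 0.279396 MPa*m^0.5
sigma0 = sigma1 - k/sqrt(d1) = 96.1 - 0.279396*182.574 = 45.0895 MPa
sigma_y(d3) = 45.0895 + 0.279396 / sqrt(1.41e-04) = 68.62 MPa


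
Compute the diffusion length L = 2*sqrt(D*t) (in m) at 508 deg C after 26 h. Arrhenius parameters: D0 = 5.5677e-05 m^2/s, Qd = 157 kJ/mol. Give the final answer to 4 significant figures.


Step 1: D = D0 * exp(-Qd/(R*T))
T = 781.15 K
D = 5.5677e-05 * exp(-157e3 / (8.314 * 781.15)) = 1.76555e-15 m^2/s
Step 2: L = 2*sqrt(D*t)
t = 26 h = 93600 s
L = 2*sqrt(1.76555e-15 * 93600) = 2.571e-05 m


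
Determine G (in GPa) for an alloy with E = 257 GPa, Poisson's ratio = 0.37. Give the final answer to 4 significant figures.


G = E / (2*(1+nu))
G = 257 / (2*(1+0.37))
G = 93.8 GPa


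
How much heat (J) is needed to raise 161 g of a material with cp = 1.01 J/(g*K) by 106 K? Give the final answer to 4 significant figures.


Q = m * cp * dT
Q = 161 * 1.01 * 106
Q = 17240 J


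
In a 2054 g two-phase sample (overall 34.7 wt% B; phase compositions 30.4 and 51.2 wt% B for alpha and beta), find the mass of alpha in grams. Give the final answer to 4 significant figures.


f_alpha = (C_beta - C0) / (C_beta - C_alpha)
f_alpha = (51.2 - 34.7) / (51.2 - 30.4) = 0.793269
m_alpha = f_alpha * m_total = 0.793269 * 2054 = 1629 g


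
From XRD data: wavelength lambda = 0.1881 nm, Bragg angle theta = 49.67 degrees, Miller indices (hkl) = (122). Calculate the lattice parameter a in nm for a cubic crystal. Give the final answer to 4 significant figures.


d = lambda / (2*sin(theta))
d = 0.1881 / (2*sin(49.67 deg))
d = 0.123372 nm
a = d * sqrt(h^2+k^2+l^2) = 0.123372 * sqrt(9)
a = 0.3701 nm


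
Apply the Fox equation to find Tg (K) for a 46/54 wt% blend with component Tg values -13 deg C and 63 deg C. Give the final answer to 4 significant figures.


1/Tg = w1/Tg1 + w2/Tg2 (in Kelvin)
Tg1 = 260.15 K, Tg2 = 336.15 K
1/Tg = 0.46/260.15 + 0.54/336.15
Tg = 296.3 K


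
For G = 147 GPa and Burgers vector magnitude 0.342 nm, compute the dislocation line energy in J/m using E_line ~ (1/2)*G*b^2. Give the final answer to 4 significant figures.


E = G*b^2/2
b = 0.342 nm = 3.42e-10 m
G = 147 GPa = 1.47e+11 Pa
E = 0.5 * 1.47e+11 * (3.42e-10)^2
E = 8.597e-09 J/m


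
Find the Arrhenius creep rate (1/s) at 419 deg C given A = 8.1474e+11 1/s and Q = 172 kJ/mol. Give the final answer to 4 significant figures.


rate = A * exp(-Q / (R*T))
T = 419 + 273.15 = 692.15 K
rate = 8.1474e+11 * exp(-172e3 / (8.314 * 692.15))
rate = 0.08515 1/s


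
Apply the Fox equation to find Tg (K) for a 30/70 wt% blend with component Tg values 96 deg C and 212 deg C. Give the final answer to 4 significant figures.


1/Tg = w1/Tg1 + w2/Tg2 (in Kelvin)
Tg1 = 369.15 K, Tg2 = 485.15 K
1/Tg = 0.3/369.15 + 0.7/485.15
Tg = 443.4 K


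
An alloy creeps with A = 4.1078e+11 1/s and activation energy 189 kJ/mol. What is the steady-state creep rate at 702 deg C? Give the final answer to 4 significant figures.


rate = A * exp(-Q / (R*T))
T = 702 + 273.15 = 975.15 K
rate = 4.1078e+11 * exp(-189e3 / (8.314 * 975.15))
rate = 30.85 1/s


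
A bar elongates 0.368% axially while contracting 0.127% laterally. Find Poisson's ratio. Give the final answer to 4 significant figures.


nu = -epsilon_lat / epsilon_axial
Lateral strain is contraction (negative), so using magnitudes:
nu = 0.127 / 0.368
nu = 0.3451


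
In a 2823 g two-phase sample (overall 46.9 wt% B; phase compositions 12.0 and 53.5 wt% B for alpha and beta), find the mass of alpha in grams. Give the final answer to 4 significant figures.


f_alpha = (C_beta - C0) / (C_beta - C_alpha)
f_alpha = (53.5 - 46.9) / (53.5 - 12.0) = 0.159036
m_alpha = f_alpha * m_total = 0.159036 * 2823 = 449 g


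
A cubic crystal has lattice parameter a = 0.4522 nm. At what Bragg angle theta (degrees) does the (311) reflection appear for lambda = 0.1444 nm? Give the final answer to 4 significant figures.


d = a / sqrt(h^2+k^2+l^2)
d = 0.4522 / sqrt(11) = 0.136343 nm
lambda = 2*d*sin(theta)  =>  sin(theta) = lambda / (2*d)
sin(theta) = 0.1444 / (2 * 0.136343) = 0.529545
theta = 31.97 deg


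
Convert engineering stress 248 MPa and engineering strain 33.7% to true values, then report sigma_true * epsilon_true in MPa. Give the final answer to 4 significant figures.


sigma_true = sigma_eng * (1 + epsilon_eng)
sigma_true = 248 * (1 + 0.337) = 331.576 MPa
epsilon_true = ln(1 + epsilon_eng)
epsilon_true = ln(1 + 0.337) = 0.290428
sigma_true * epsilon_true = 331.576 * 0.290428 = 96.3 MPa


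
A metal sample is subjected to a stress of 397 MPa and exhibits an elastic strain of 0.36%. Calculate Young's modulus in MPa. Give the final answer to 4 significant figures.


E = sigma / epsilon
epsilon = 0.36% = 3.6e-03
E = 397 / 3.6e-03
E = 110300 MPa


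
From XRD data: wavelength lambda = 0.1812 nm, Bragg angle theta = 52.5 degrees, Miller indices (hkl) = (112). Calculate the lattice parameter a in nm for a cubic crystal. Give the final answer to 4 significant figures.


d = lambda / (2*sin(theta))
d = 0.1812 / (2*sin(52.5 deg))
d = 0.114199 nm
a = d * sqrt(h^2+k^2+l^2) = 0.114199 * sqrt(6)
a = 0.2797 nm
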